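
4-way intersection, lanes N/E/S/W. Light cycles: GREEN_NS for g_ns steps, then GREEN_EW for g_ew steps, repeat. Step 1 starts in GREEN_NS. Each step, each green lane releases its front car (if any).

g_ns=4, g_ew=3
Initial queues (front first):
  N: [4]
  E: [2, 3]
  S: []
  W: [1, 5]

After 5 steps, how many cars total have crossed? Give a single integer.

Answer: 3

Derivation:
Step 1 [NS]: N:car4-GO,E:wait,S:empty,W:wait | queues: N=0 E=2 S=0 W=2
Step 2 [NS]: N:empty,E:wait,S:empty,W:wait | queues: N=0 E=2 S=0 W=2
Step 3 [NS]: N:empty,E:wait,S:empty,W:wait | queues: N=0 E=2 S=0 W=2
Step 4 [NS]: N:empty,E:wait,S:empty,W:wait | queues: N=0 E=2 S=0 W=2
Step 5 [EW]: N:wait,E:car2-GO,S:wait,W:car1-GO | queues: N=0 E=1 S=0 W=1
Cars crossed by step 5: 3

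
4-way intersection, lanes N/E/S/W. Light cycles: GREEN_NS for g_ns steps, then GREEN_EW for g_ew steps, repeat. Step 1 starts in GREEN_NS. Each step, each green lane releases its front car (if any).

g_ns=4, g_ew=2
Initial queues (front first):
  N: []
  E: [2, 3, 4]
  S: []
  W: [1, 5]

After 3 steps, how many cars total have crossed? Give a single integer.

Answer: 0

Derivation:
Step 1 [NS]: N:empty,E:wait,S:empty,W:wait | queues: N=0 E=3 S=0 W=2
Step 2 [NS]: N:empty,E:wait,S:empty,W:wait | queues: N=0 E=3 S=0 W=2
Step 3 [NS]: N:empty,E:wait,S:empty,W:wait | queues: N=0 E=3 S=0 W=2
Cars crossed by step 3: 0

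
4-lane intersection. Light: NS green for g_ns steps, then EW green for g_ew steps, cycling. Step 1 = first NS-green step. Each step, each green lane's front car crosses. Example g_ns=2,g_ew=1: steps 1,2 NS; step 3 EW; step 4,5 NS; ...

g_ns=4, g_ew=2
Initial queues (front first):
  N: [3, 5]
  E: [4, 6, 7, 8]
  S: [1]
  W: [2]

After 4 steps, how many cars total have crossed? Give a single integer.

Answer: 3

Derivation:
Step 1 [NS]: N:car3-GO,E:wait,S:car1-GO,W:wait | queues: N=1 E=4 S=0 W=1
Step 2 [NS]: N:car5-GO,E:wait,S:empty,W:wait | queues: N=0 E=4 S=0 W=1
Step 3 [NS]: N:empty,E:wait,S:empty,W:wait | queues: N=0 E=4 S=0 W=1
Step 4 [NS]: N:empty,E:wait,S:empty,W:wait | queues: N=0 E=4 S=0 W=1
Cars crossed by step 4: 3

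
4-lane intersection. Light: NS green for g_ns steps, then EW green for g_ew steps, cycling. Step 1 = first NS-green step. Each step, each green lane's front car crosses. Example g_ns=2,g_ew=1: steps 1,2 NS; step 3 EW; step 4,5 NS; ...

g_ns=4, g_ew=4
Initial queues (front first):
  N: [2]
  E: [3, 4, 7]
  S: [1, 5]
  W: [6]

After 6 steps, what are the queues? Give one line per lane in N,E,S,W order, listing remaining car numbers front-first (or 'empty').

Step 1 [NS]: N:car2-GO,E:wait,S:car1-GO,W:wait | queues: N=0 E=3 S=1 W=1
Step 2 [NS]: N:empty,E:wait,S:car5-GO,W:wait | queues: N=0 E=3 S=0 W=1
Step 3 [NS]: N:empty,E:wait,S:empty,W:wait | queues: N=0 E=3 S=0 W=1
Step 4 [NS]: N:empty,E:wait,S:empty,W:wait | queues: N=0 E=3 S=0 W=1
Step 5 [EW]: N:wait,E:car3-GO,S:wait,W:car6-GO | queues: N=0 E=2 S=0 W=0
Step 6 [EW]: N:wait,E:car4-GO,S:wait,W:empty | queues: N=0 E=1 S=0 W=0

N: empty
E: 7
S: empty
W: empty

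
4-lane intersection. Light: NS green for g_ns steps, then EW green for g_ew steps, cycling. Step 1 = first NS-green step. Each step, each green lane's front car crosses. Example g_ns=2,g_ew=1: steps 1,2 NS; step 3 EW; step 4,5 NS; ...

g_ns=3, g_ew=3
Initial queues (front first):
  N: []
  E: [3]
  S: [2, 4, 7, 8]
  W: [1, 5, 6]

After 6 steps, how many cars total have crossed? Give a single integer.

Answer: 7

Derivation:
Step 1 [NS]: N:empty,E:wait,S:car2-GO,W:wait | queues: N=0 E=1 S=3 W=3
Step 2 [NS]: N:empty,E:wait,S:car4-GO,W:wait | queues: N=0 E=1 S=2 W=3
Step 3 [NS]: N:empty,E:wait,S:car7-GO,W:wait | queues: N=0 E=1 S=1 W=3
Step 4 [EW]: N:wait,E:car3-GO,S:wait,W:car1-GO | queues: N=0 E=0 S=1 W=2
Step 5 [EW]: N:wait,E:empty,S:wait,W:car5-GO | queues: N=0 E=0 S=1 W=1
Step 6 [EW]: N:wait,E:empty,S:wait,W:car6-GO | queues: N=0 E=0 S=1 W=0
Cars crossed by step 6: 7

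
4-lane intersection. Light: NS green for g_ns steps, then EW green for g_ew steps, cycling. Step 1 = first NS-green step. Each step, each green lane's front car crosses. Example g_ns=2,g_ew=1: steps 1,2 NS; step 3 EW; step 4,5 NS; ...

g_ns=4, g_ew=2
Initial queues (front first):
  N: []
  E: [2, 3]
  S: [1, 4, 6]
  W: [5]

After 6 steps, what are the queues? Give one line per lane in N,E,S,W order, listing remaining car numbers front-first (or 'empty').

Step 1 [NS]: N:empty,E:wait,S:car1-GO,W:wait | queues: N=0 E=2 S=2 W=1
Step 2 [NS]: N:empty,E:wait,S:car4-GO,W:wait | queues: N=0 E=2 S=1 W=1
Step 3 [NS]: N:empty,E:wait,S:car6-GO,W:wait | queues: N=0 E=2 S=0 W=1
Step 4 [NS]: N:empty,E:wait,S:empty,W:wait | queues: N=0 E=2 S=0 W=1
Step 5 [EW]: N:wait,E:car2-GO,S:wait,W:car5-GO | queues: N=0 E=1 S=0 W=0
Step 6 [EW]: N:wait,E:car3-GO,S:wait,W:empty | queues: N=0 E=0 S=0 W=0

N: empty
E: empty
S: empty
W: empty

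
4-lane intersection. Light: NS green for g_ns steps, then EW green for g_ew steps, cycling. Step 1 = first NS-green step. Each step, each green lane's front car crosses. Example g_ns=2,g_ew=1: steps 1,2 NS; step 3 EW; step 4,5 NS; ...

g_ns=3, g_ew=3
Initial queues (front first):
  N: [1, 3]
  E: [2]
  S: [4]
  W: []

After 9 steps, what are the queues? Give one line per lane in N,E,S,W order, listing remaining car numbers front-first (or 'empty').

Step 1 [NS]: N:car1-GO,E:wait,S:car4-GO,W:wait | queues: N=1 E=1 S=0 W=0
Step 2 [NS]: N:car3-GO,E:wait,S:empty,W:wait | queues: N=0 E=1 S=0 W=0
Step 3 [NS]: N:empty,E:wait,S:empty,W:wait | queues: N=0 E=1 S=0 W=0
Step 4 [EW]: N:wait,E:car2-GO,S:wait,W:empty | queues: N=0 E=0 S=0 W=0

N: empty
E: empty
S: empty
W: empty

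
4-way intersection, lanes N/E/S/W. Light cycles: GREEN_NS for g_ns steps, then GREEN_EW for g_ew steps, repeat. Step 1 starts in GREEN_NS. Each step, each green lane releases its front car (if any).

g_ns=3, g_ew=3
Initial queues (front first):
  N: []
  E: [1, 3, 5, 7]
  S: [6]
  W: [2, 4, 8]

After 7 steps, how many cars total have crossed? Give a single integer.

Step 1 [NS]: N:empty,E:wait,S:car6-GO,W:wait | queues: N=0 E=4 S=0 W=3
Step 2 [NS]: N:empty,E:wait,S:empty,W:wait | queues: N=0 E=4 S=0 W=3
Step 3 [NS]: N:empty,E:wait,S:empty,W:wait | queues: N=0 E=4 S=0 W=3
Step 4 [EW]: N:wait,E:car1-GO,S:wait,W:car2-GO | queues: N=0 E=3 S=0 W=2
Step 5 [EW]: N:wait,E:car3-GO,S:wait,W:car4-GO | queues: N=0 E=2 S=0 W=1
Step 6 [EW]: N:wait,E:car5-GO,S:wait,W:car8-GO | queues: N=0 E=1 S=0 W=0
Step 7 [NS]: N:empty,E:wait,S:empty,W:wait | queues: N=0 E=1 S=0 W=0
Cars crossed by step 7: 7

Answer: 7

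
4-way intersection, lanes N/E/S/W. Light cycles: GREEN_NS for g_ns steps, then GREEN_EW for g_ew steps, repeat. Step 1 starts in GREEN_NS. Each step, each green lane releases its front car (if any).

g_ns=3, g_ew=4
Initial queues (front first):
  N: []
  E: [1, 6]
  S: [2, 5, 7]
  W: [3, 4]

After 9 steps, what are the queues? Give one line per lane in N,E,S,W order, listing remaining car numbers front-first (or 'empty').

Step 1 [NS]: N:empty,E:wait,S:car2-GO,W:wait | queues: N=0 E=2 S=2 W=2
Step 2 [NS]: N:empty,E:wait,S:car5-GO,W:wait | queues: N=0 E=2 S=1 W=2
Step 3 [NS]: N:empty,E:wait,S:car7-GO,W:wait | queues: N=0 E=2 S=0 W=2
Step 4 [EW]: N:wait,E:car1-GO,S:wait,W:car3-GO | queues: N=0 E=1 S=0 W=1
Step 5 [EW]: N:wait,E:car6-GO,S:wait,W:car4-GO | queues: N=0 E=0 S=0 W=0

N: empty
E: empty
S: empty
W: empty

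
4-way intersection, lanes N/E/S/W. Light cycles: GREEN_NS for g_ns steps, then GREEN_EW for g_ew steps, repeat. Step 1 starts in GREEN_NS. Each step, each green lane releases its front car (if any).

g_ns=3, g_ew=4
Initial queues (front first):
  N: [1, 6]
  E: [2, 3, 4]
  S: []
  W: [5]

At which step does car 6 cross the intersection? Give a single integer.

Step 1 [NS]: N:car1-GO,E:wait,S:empty,W:wait | queues: N=1 E=3 S=0 W=1
Step 2 [NS]: N:car6-GO,E:wait,S:empty,W:wait | queues: N=0 E=3 S=0 W=1
Step 3 [NS]: N:empty,E:wait,S:empty,W:wait | queues: N=0 E=3 S=0 W=1
Step 4 [EW]: N:wait,E:car2-GO,S:wait,W:car5-GO | queues: N=0 E=2 S=0 W=0
Step 5 [EW]: N:wait,E:car3-GO,S:wait,W:empty | queues: N=0 E=1 S=0 W=0
Step 6 [EW]: N:wait,E:car4-GO,S:wait,W:empty | queues: N=0 E=0 S=0 W=0
Car 6 crosses at step 2

2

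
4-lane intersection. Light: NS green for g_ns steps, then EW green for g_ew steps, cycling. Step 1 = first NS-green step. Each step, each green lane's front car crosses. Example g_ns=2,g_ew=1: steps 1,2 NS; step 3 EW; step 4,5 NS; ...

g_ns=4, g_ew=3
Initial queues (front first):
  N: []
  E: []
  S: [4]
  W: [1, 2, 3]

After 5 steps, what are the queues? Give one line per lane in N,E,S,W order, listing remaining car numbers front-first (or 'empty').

Step 1 [NS]: N:empty,E:wait,S:car4-GO,W:wait | queues: N=0 E=0 S=0 W=3
Step 2 [NS]: N:empty,E:wait,S:empty,W:wait | queues: N=0 E=0 S=0 W=3
Step 3 [NS]: N:empty,E:wait,S:empty,W:wait | queues: N=0 E=0 S=0 W=3
Step 4 [NS]: N:empty,E:wait,S:empty,W:wait | queues: N=0 E=0 S=0 W=3
Step 5 [EW]: N:wait,E:empty,S:wait,W:car1-GO | queues: N=0 E=0 S=0 W=2

N: empty
E: empty
S: empty
W: 2 3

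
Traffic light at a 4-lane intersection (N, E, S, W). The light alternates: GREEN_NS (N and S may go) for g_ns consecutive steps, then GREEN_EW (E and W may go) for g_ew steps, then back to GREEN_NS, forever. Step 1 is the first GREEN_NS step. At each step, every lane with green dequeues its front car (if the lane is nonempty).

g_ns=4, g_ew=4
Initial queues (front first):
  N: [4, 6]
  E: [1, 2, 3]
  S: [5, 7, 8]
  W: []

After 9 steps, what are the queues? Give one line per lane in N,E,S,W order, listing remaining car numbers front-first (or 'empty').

Step 1 [NS]: N:car4-GO,E:wait,S:car5-GO,W:wait | queues: N=1 E=3 S=2 W=0
Step 2 [NS]: N:car6-GO,E:wait,S:car7-GO,W:wait | queues: N=0 E=3 S=1 W=0
Step 3 [NS]: N:empty,E:wait,S:car8-GO,W:wait | queues: N=0 E=3 S=0 W=0
Step 4 [NS]: N:empty,E:wait,S:empty,W:wait | queues: N=0 E=3 S=0 W=0
Step 5 [EW]: N:wait,E:car1-GO,S:wait,W:empty | queues: N=0 E=2 S=0 W=0
Step 6 [EW]: N:wait,E:car2-GO,S:wait,W:empty | queues: N=0 E=1 S=0 W=0
Step 7 [EW]: N:wait,E:car3-GO,S:wait,W:empty | queues: N=0 E=0 S=0 W=0

N: empty
E: empty
S: empty
W: empty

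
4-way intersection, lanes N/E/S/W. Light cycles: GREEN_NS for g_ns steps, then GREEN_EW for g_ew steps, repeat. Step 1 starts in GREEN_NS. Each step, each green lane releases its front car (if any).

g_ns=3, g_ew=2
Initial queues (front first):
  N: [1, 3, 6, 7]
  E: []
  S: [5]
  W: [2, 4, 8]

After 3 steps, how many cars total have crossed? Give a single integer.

Answer: 4

Derivation:
Step 1 [NS]: N:car1-GO,E:wait,S:car5-GO,W:wait | queues: N=3 E=0 S=0 W=3
Step 2 [NS]: N:car3-GO,E:wait,S:empty,W:wait | queues: N=2 E=0 S=0 W=3
Step 3 [NS]: N:car6-GO,E:wait,S:empty,W:wait | queues: N=1 E=0 S=0 W=3
Cars crossed by step 3: 4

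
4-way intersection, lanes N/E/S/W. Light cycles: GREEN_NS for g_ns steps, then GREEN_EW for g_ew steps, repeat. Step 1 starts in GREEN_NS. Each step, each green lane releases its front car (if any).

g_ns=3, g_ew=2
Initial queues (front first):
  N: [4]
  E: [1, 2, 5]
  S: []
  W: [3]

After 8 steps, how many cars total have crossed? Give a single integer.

Answer: 4

Derivation:
Step 1 [NS]: N:car4-GO,E:wait,S:empty,W:wait | queues: N=0 E=3 S=0 W=1
Step 2 [NS]: N:empty,E:wait,S:empty,W:wait | queues: N=0 E=3 S=0 W=1
Step 3 [NS]: N:empty,E:wait,S:empty,W:wait | queues: N=0 E=3 S=0 W=1
Step 4 [EW]: N:wait,E:car1-GO,S:wait,W:car3-GO | queues: N=0 E=2 S=0 W=0
Step 5 [EW]: N:wait,E:car2-GO,S:wait,W:empty | queues: N=0 E=1 S=0 W=0
Step 6 [NS]: N:empty,E:wait,S:empty,W:wait | queues: N=0 E=1 S=0 W=0
Step 7 [NS]: N:empty,E:wait,S:empty,W:wait | queues: N=0 E=1 S=0 W=0
Step 8 [NS]: N:empty,E:wait,S:empty,W:wait | queues: N=0 E=1 S=0 W=0
Cars crossed by step 8: 4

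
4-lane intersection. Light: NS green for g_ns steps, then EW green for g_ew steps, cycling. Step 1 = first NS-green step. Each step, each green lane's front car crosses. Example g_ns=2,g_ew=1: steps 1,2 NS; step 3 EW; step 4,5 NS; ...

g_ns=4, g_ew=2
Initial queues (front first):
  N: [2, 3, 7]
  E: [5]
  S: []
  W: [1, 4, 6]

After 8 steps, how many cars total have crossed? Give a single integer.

Step 1 [NS]: N:car2-GO,E:wait,S:empty,W:wait | queues: N=2 E=1 S=0 W=3
Step 2 [NS]: N:car3-GO,E:wait,S:empty,W:wait | queues: N=1 E=1 S=0 W=3
Step 3 [NS]: N:car7-GO,E:wait,S:empty,W:wait | queues: N=0 E=1 S=0 W=3
Step 4 [NS]: N:empty,E:wait,S:empty,W:wait | queues: N=0 E=1 S=0 W=3
Step 5 [EW]: N:wait,E:car5-GO,S:wait,W:car1-GO | queues: N=0 E=0 S=0 W=2
Step 6 [EW]: N:wait,E:empty,S:wait,W:car4-GO | queues: N=0 E=0 S=0 W=1
Step 7 [NS]: N:empty,E:wait,S:empty,W:wait | queues: N=0 E=0 S=0 W=1
Step 8 [NS]: N:empty,E:wait,S:empty,W:wait | queues: N=0 E=0 S=0 W=1
Cars crossed by step 8: 6

Answer: 6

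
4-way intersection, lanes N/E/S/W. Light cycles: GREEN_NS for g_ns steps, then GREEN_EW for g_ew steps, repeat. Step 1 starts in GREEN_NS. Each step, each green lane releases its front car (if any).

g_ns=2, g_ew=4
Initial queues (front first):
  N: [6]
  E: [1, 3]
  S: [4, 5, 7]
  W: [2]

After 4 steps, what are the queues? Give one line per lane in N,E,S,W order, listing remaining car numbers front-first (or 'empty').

Step 1 [NS]: N:car6-GO,E:wait,S:car4-GO,W:wait | queues: N=0 E=2 S=2 W=1
Step 2 [NS]: N:empty,E:wait,S:car5-GO,W:wait | queues: N=0 E=2 S=1 W=1
Step 3 [EW]: N:wait,E:car1-GO,S:wait,W:car2-GO | queues: N=0 E=1 S=1 W=0
Step 4 [EW]: N:wait,E:car3-GO,S:wait,W:empty | queues: N=0 E=0 S=1 W=0

N: empty
E: empty
S: 7
W: empty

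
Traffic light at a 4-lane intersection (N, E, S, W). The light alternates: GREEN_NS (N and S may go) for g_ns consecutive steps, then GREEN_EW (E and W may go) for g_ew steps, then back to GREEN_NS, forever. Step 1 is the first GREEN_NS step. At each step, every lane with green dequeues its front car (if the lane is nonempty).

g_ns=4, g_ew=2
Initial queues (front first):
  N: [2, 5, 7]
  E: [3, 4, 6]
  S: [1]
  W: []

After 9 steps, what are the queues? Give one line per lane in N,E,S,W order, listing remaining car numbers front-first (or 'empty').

Step 1 [NS]: N:car2-GO,E:wait,S:car1-GO,W:wait | queues: N=2 E=3 S=0 W=0
Step 2 [NS]: N:car5-GO,E:wait,S:empty,W:wait | queues: N=1 E=3 S=0 W=0
Step 3 [NS]: N:car7-GO,E:wait,S:empty,W:wait | queues: N=0 E=3 S=0 W=0
Step 4 [NS]: N:empty,E:wait,S:empty,W:wait | queues: N=0 E=3 S=0 W=0
Step 5 [EW]: N:wait,E:car3-GO,S:wait,W:empty | queues: N=0 E=2 S=0 W=0
Step 6 [EW]: N:wait,E:car4-GO,S:wait,W:empty | queues: N=0 E=1 S=0 W=0
Step 7 [NS]: N:empty,E:wait,S:empty,W:wait | queues: N=0 E=1 S=0 W=0
Step 8 [NS]: N:empty,E:wait,S:empty,W:wait | queues: N=0 E=1 S=0 W=0
Step 9 [NS]: N:empty,E:wait,S:empty,W:wait | queues: N=0 E=1 S=0 W=0

N: empty
E: 6
S: empty
W: empty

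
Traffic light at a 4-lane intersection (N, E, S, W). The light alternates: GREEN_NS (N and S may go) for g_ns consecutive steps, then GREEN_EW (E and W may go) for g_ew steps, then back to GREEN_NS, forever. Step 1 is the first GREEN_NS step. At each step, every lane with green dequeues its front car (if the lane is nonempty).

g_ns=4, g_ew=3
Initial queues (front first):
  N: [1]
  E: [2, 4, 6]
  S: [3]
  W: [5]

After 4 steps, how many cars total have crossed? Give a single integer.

Answer: 2

Derivation:
Step 1 [NS]: N:car1-GO,E:wait,S:car3-GO,W:wait | queues: N=0 E=3 S=0 W=1
Step 2 [NS]: N:empty,E:wait,S:empty,W:wait | queues: N=0 E=3 S=0 W=1
Step 3 [NS]: N:empty,E:wait,S:empty,W:wait | queues: N=0 E=3 S=0 W=1
Step 4 [NS]: N:empty,E:wait,S:empty,W:wait | queues: N=0 E=3 S=0 W=1
Cars crossed by step 4: 2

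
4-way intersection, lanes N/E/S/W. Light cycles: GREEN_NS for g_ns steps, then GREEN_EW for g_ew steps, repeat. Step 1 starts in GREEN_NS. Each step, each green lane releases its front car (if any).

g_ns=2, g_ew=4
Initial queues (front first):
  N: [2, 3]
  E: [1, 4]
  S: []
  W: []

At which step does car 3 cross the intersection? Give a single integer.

Step 1 [NS]: N:car2-GO,E:wait,S:empty,W:wait | queues: N=1 E=2 S=0 W=0
Step 2 [NS]: N:car3-GO,E:wait,S:empty,W:wait | queues: N=0 E=2 S=0 W=0
Step 3 [EW]: N:wait,E:car1-GO,S:wait,W:empty | queues: N=0 E=1 S=0 W=0
Step 4 [EW]: N:wait,E:car4-GO,S:wait,W:empty | queues: N=0 E=0 S=0 W=0
Car 3 crosses at step 2

2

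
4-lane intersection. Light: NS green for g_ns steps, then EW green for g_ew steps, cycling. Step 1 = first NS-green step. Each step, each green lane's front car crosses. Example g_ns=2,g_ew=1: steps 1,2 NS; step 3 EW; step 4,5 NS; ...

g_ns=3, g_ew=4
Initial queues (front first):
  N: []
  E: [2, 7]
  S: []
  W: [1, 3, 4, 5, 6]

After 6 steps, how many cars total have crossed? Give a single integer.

Step 1 [NS]: N:empty,E:wait,S:empty,W:wait | queues: N=0 E=2 S=0 W=5
Step 2 [NS]: N:empty,E:wait,S:empty,W:wait | queues: N=0 E=2 S=0 W=5
Step 3 [NS]: N:empty,E:wait,S:empty,W:wait | queues: N=0 E=2 S=0 W=5
Step 4 [EW]: N:wait,E:car2-GO,S:wait,W:car1-GO | queues: N=0 E=1 S=0 W=4
Step 5 [EW]: N:wait,E:car7-GO,S:wait,W:car3-GO | queues: N=0 E=0 S=0 W=3
Step 6 [EW]: N:wait,E:empty,S:wait,W:car4-GO | queues: N=0 E=0 S=0 W=2
Cars crossed by step 6: 5

Answer: 5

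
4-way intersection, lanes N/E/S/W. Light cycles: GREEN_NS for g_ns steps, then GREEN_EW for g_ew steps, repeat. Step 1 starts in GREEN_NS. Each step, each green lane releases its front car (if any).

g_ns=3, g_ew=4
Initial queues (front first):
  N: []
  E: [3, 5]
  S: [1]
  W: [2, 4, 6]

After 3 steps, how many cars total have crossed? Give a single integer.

Answer: 1

Derivation:
Step 1 [NS]: N:empty,E:wait,S:car1-GO,W:wait | queues: N=0 E=2 S=0 W=3
Step 2 [NS]: N:empty,E:wait,S:empty,W:wait | queues: N=0 E=2 S=0 W=3
Step 3 [NS]: N:empty,E:wait,S:empty,W:wait | queues: N=0 E=2 S=0 W=3
Cars crossed by step 3: 1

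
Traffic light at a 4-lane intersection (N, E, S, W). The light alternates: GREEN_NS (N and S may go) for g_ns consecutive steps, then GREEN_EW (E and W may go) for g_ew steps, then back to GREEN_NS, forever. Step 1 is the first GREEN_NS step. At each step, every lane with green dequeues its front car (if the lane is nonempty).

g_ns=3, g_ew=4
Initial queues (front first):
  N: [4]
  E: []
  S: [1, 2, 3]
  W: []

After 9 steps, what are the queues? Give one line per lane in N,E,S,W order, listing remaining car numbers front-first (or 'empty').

Step 1 [NS]: N:car4-GO,E:wait,S:car1-GO,W:wait | queues: N=0 E=0 S=2 W=0
Step 2 [NS]: N:empty,E:wait,S:car2-GO,W:wait | queues: N=0 E=0 S=1 W=0
Step 3 [NS]: N:empty,E:wait,S:car3-GO,W:wait | queues: N=0 E=0 S=0 W=0

N: empty
E: empty
S: empty
W: empty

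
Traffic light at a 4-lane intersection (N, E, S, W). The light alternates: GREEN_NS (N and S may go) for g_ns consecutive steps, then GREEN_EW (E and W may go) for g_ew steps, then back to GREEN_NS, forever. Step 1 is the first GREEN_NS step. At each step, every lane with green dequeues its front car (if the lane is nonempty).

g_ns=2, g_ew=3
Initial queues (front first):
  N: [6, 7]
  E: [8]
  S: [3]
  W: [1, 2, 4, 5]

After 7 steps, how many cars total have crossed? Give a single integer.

Step 1 [NS]: N:car6-GO,E:wait,S:car3-GO,W:wait | queues: N=1 E=1 S=0 W=4
Step 2 [NS]: N:car7-GO,E:wait,S:empty,W:wait | queues: N=0 E=1 S=0 W=4
Step 3 [EW]: N:wait,E:car8-GO,S:wait,W:car1-GO | queues: N=0 E=0 S=0 W=3
Step 4 [EW]: N:wait,E:empty,S:wait,W:car2-GO | queues: N=0 E=0 S=0 W=2
Step 5 [EW]: N:wait,E:empty,S:wait,W:car4-GO | queues: N=0 E=0 S=0 W=1
Step 6 [NS]: N:empty,E:wait,S:empty,W:wait | queues: N=0 E=0 S=0 W=1
Step 7 [NS]: N:empty,E:wait,S:empty,W:wait | queues: N=0 E=0 S=0 W=1
Cars crossed by step 7: 7

Answer: 7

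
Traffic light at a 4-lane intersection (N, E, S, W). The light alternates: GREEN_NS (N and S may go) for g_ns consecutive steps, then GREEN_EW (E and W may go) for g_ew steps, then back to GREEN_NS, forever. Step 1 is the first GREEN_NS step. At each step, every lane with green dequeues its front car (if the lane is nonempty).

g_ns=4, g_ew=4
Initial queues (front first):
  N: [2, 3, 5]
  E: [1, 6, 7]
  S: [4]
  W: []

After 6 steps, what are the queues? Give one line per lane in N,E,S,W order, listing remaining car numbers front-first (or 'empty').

Step 1 [NS]: N:car2-GO,E:wait,S:car4-GO,W:wait | queues: N=2 E=3 S=0 W=0
Step 2 [NS]: N:car3-GO,E:wait,S:empty,W:wait | queues: N=1 E=3 S=0 W=0
Step 3 [NS]: N:car5-GO,E:wait,S:empty,W:wait | queues: N=0 E=3 S=0 W=0
Step 4 [NS]: N:empty,E:wait,S:empty,W:wait | queues: N=0 E=3 S=0 W=0
Step 5 [EW]: N:wait,E:car1-GO,S:wait,W:empty | queues: N=0 E=2 S=0 W=0
Step 6 [EW]: N:wait,E:car6-GO,S:wait,W:empty | queues: N=0 E=1 S=0 W=0

N: empty
E: 7
S: empty
W: empty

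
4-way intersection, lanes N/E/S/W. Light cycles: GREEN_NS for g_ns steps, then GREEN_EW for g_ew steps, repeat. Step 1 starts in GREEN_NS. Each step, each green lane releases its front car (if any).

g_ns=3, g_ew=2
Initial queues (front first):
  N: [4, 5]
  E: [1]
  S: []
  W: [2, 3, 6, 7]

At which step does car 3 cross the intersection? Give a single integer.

Step 1 [NS]: N:car4-GO,E:wait,S:empty,W:wait | queues: N=1 E=1 S=0 W=4
Step 2 [NS]: N:car5-GO,E:wait,S:empty,W:wait | queues: N=0 E=1 S=0 W=4
Step 3 [NS]: N:empty,E:wait,S:empty,W:wait | queues: N=0 E=1 S=0 W=4
Step 4 [EW]: N:wait,E:car1-GO,S:wait,W:car2-GO | queues: N=0 E=0 S=0 W=3
Step 5 [EW]: N:wait,E:empty,S:wait,W:car3-GO | queues: N=0 E=0 S=0 W=2
Step 6 [NS]: N:empty,E:wait,S:empty,W:wait | queues: N=0 E=0 S=0 W=2
Step 7 [NS]: N:empty,E:wait,S:empty,W:wait | queues: N=0 E=0 S=0 W=2
Step 8 [NS]: N:empty,E:wait,S:empty,W:wait | queues: N=0 E=0 S=0 W=2
Step 9 [EW]: N:wait,E:empty,S:wait,W:car6-GO | queues: N=0 E=0 S=0 W=1
Step 10 [EW]: N:wait,E:empty,S:wait,W:car7-GO | queues: N=0 E=0 S=0 W=0
Car 3 crosses at step 5

5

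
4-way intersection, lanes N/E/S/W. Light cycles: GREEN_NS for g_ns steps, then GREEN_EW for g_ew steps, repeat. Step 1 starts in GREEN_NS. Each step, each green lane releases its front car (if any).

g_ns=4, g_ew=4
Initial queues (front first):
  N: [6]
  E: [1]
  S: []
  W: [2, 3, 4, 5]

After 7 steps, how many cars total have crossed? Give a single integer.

Answer: 5

Derivation:
Step 1 [NS]: N:car6-GO,E:wait,S:empty,W:wait | queues: N=0 E=1 S=0 W=4
Step 2 [NS]: N:empty,E:wait,S:empty,W:wait | queues: N=0 E=1 S=0 W=4
Step 3 [NS]: N:empty,E:wait,S:empty,W:wait | queues: N=0 E=1 S=0 W=4
Step 4 [NS]: N:empty,E:wait,S:empty,W:wait | queues: N=0 E=1 S=0 W=4
Step 5 [EW]: N:wait,E:car1-GO,S:wait,W:car2-GO | queues: N=0 E=0 S=0 W=3
Step 6 [EW]: N:wait,E:empty,S:wait,W:car3-GO | queues: N=0 E=0 S=0 W=2
Step 7 [EW]: N:wait,E:empty,S:wait,W:car4-GO | queues: N=0 E=0 S=0 W=1
Cars crossed by step 7: 5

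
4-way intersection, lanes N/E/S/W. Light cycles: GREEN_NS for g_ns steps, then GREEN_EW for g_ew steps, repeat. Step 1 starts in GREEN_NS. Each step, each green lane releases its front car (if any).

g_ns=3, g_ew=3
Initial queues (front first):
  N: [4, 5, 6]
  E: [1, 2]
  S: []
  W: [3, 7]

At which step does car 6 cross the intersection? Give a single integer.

Step 1 [NS]: N:car4-GO,E:wait,S:empty,W:wait | queues: N=2 E=2 S=0 W=2
Step 2 [NS]: N:car5-GO,E:wait,S:empty,W:wait | queues: N=1 E=2 S=0 W=2
Step 3 [NS]: N:car6-GO,E:wait,S:empty,W:wait | queues: N=0 E=2 S=0 W=2
Step 4 [EW]: N:wait,E:car1-GO,S:wait,W:car3-GO | queues: N=0 E=1 S=0 W=1
Step 5 [EW]: N:wait,E:car2-GO,S:wait,W:car7-GO | queues: N=0 E=0 S=0 W=0
Car 6 crosses at step 3

3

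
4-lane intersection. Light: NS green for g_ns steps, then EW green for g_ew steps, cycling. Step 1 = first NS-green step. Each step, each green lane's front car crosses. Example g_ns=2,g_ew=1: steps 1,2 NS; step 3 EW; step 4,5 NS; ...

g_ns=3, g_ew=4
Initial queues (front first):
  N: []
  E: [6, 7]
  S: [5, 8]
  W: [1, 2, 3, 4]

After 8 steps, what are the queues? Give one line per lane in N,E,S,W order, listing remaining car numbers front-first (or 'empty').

Step 1 [NS]: N:empty,E:wait,S:car5-GO,W:wait | queues: N=0 E=2 S=1 W=4
Step 2 [NS]: N:empty,E:wait,S:car8-GO,W:wait | queues: N=0 E=2 S=0 W=4
Step 3 [NS]: N:empty,E:wait,S:empty,W:wait | queues: N=0 E=2 S=0 W=4
Step 4 [EW]: N:wait,E:car6-GO,S:wait,W:car1-GO | queues: N=0 E=1 S=0 W=3
Step 5 [EW]: N:wait,E:car7-GO,S:wait,W:car2-GO | queues: N=0 E=0 S=0 W=2
Step 6 [EW]: N:wait,E:empty,S:wait,W:car3-GO | queues: N=0 E=0 S=0 W=1
Step 7 [EW]: N:wait,E:empty,S:wait,W:car4-GO | queues: N=0 E=0 S=0 W=0

N: empty
E: empty
S: empty
W: empty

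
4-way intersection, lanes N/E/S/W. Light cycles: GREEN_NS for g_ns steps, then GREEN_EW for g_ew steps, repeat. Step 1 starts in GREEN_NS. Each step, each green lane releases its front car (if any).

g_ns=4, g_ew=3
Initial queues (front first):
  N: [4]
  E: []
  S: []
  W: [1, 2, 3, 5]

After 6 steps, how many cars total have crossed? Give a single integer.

Step 1 [NS]: N:car4-GO,E:wait,S:empty,W:wait | queues: N=0 E=0 S=0 W=4
Step 2 [NS]: N:empty,E:wait,S:empty,W:wait | queues: N=0 E=0 S=0 W=4
Step 3 [NS]: N:empty,E:wait,S:empty,W:wait | queues: N=0 E=0 S=0 W=4
Step 4 [NS]: N:empty,E:wait,S:empty,W:wait | queues: N=0 E=0 S=0 W=4
Step 5 [EW]: N:wait,E:empty,S:wait,W:car1-GO | queues: N=0 E=0 S=0 W=3
Step 6 [EW]: N:wait,E:empty,S:wait,W:car2-GO | queues: N=0 E=0 S=0 W=2
Cars crossed by step 6: 3

Answer: 3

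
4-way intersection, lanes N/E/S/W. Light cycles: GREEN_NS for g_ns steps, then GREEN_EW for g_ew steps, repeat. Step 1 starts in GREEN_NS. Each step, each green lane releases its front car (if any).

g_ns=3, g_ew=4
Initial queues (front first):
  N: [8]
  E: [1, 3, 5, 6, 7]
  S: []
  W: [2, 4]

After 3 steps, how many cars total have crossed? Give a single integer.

Step 1 [NS]: N:car8-GO,E:wait,S:empty,W:wait | queues: N=0 E=5 S=0 W=2
Step 2 [NS]: N:empty,E:wait,S:empty,W:wait | queues: N=0 E=5 S=0 W=2
Step 3 [NS]: N:empty,E:wait,S:empty,W:wait | queues: N=0 E=5 S=0 W=2
Cars crossed by step 3: 1

Answer: 1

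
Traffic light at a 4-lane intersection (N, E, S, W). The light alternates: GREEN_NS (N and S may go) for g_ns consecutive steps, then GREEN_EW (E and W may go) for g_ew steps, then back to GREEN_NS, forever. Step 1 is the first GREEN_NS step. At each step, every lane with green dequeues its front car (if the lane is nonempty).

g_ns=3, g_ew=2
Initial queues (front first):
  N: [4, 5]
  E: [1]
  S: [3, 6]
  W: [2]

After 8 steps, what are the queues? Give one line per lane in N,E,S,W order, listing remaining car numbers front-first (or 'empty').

Step 1 [NS]: N:car4-GO,E:wait,S:car3-GO,W:wait | queues: N=1 E=1 S=1 W=1
Step 2 [NS]: N:car5-GO,E:wait,S:car6-GO,W:wait | queues: N=0 E=1 S=0 W=1
Step 3 [NS]: N:empty,E:wait,S:empty,W:wait | queues: N=0 E=1 S=0 W=1
Step 4 [EW]: N:wait,E:car1-GO,S:wait,W:car2-GO | queues: N=0 E=0 S=0 W=0

N: empty
E: empty
S: empty
W: empty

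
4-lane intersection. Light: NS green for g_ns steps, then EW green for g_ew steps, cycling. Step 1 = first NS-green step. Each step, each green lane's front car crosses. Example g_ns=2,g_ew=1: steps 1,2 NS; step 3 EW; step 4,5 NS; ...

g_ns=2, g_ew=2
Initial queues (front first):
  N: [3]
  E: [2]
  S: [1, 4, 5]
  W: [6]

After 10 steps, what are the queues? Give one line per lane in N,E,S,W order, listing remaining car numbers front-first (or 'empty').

Step 1 [NS]: N:car3-GO,E:wait,S:car1-GO,W:wait | queues: N=0 E=1 S=2 W=1
Step 2 [NS]: N:empty,E:wait,S:car4-GO,W:wait | queues: N=0 E=1 S=1 W=1
Step 3 [EW]: N:wait,E:car2-GO,S:wait,W:car6-GO | queues: N=0 E=0 S=1 W=0
Step 4 [EW]: N:wait,E:empty,S:wait,W:empty | queues: N=0 E=0 S=1 W=0
Step 5 [NS]: N:empty,E:wait,S:car5-GO,W:wait | queues: N=0 E=0 S=0 W=0

N: empty
E: empty
S: empty
W: empty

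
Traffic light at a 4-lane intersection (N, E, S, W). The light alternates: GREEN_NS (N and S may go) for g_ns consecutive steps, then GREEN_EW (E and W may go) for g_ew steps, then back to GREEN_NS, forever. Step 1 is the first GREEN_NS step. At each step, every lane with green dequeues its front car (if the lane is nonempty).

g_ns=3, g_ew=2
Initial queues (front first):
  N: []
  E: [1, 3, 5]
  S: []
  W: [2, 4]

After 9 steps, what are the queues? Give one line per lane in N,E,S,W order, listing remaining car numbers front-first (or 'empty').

Step 1 [NS]: N:empty,E:wait,S:empty,W:wait | queues: N=0 E=3 S=0 W=2
Step 2 [NS]: N:empty,E:wait,S:empty,W:wait | queues: N=0 E=3 S=0 W=2
Step 3 [NS]: N:empty,E:wait,S:empty,W:wait | queues: N=0 E=3 S=0 W=2
Step 4 [EW]: N:wait,E:car1-GO,S:wait,W:car2-GO | queues: N=0 E=2 S=0 W=1
Step 5 [EW]: N:wait,E:car3-GO,S:wait,W:car4-GO | queues: N=0 E=1 S=0 W=0
Step 6 [NS]: N:empty,E:wait,S:empty,W:wait | queues: N=0 E=1 S=0 W=0
Step 7 [NS]: N:empty,E:wait,S:empty,W:wait | queues: N=0 E=1 S=0 W=0
Step 8 [NS]: N:empty,E:wait,S:empty,W:wait | queues: N=0 E=1 S=0 W=0
Step 9 [EW]: N:wait,E:car5-GO,S:wait,W:empty | queues: N=0 E=0 S=0 W=0

N: empty
E: empty
S: empty
W: empty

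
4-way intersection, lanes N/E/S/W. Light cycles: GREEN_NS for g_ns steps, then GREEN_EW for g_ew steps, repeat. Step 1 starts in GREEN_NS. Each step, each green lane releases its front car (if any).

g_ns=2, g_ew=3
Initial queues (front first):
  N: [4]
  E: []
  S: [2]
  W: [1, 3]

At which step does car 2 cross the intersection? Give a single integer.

Step 1 [NS]: N:car4-GO,E:wait,S:car2-GO,W:wait | queues: N=0 E=0 S=0 W=2
Step 2 [NS]: N:empty,E:wait,S:empty,W:wait | queues: N=0 E=0 S=0 W=2
Step 3 [EW]: N:wait,E:empty,S:wait,W:car1-GO | queues: N=0 E=0 S=0 W=1
Step 4 [EW]: N:wait,E:empty,S:wait,W:car3-GO | queues: N=0 E=0 S=0 W=0
Car 2 crosses at step 1

1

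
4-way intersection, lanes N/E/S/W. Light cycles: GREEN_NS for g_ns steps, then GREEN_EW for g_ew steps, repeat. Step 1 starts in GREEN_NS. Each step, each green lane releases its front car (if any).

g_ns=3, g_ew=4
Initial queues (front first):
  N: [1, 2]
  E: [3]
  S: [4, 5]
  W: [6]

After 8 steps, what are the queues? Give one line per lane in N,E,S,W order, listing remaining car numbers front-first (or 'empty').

Step 1 [NS]: N:car1-GO,E:wait,S:car4-GO,W:wait | queues: N=1 E=1 S=1 W=1
Step 2 [NS]: N:car2-GO,E:wait,S:car5-GO,W:wait | queues: N=0 E=1 S=0 W=1
Step 3 [NS]: N:empty,E:wait,S:empty,W:wait | queues: N=0 E=1 S=0 W=1
Step 4 [EW]: N:wait,E:car3-GO,S:wait,W:car6-GO | queues: N=0 E=0 S=0 W=0

N: empty
E: empty
S: empty
W: empty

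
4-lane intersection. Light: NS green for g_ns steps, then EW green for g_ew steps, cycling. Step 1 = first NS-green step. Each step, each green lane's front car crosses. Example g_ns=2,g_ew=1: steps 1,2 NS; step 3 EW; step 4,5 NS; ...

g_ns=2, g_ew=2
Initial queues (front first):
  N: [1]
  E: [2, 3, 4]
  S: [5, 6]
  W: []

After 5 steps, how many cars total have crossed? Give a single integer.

Step 1 [NS]: N:car1-GO,E:wait,S:car5-GO,W:wait | queues: N=0 E=3 S=1 W=0
Step 2 [NS]: N:empty,E:wait,S:car6-GO,W:wait | queues: N=0 E=3 S=0 W=0
Step 3 [EW]: N:wait,E:car2-GO,S:wait,W:empty | queues: N=0 E=2 S=0 W=0
Step 4 [EW]: N:wait,E:car3-GO,S:wait,W:empty | queues: N=0 E=1 S=0 W=0
Step 5 [NS]: N:empty,E:wait,S:empty,W:wait | queues: N=0 E=1 S=0 W=0
Cars crossed by step 5: 5

Answer: 5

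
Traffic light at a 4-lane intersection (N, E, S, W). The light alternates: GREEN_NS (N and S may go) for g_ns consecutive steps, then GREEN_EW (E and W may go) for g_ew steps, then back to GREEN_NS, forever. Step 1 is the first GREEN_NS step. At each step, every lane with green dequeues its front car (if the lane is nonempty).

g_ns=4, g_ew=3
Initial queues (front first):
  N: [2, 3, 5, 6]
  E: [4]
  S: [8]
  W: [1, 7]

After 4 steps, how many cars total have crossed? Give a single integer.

Answer: 5

Derivation:
Step 1 [NS]: N:car2-GO,E:wait,S:car8-GO,W:wait | queues: N=3 E=1 S=0 W=2
Step 2 [NS]: N:car3-GO,E:wait,S:empty,W:wait | queues: N=2 E=1 S=0 W=2
Step 3 [NS]: N:car5-GO,E:wait,S:empty,W:wait | queues: N=1 E=1 S=0 W=2
Step 4 [NS]: N:car6-GO,E:wait,S:empty,W:wait | queues: N=0 E=1 S=0 W=2
Cars crossed by step 4: 5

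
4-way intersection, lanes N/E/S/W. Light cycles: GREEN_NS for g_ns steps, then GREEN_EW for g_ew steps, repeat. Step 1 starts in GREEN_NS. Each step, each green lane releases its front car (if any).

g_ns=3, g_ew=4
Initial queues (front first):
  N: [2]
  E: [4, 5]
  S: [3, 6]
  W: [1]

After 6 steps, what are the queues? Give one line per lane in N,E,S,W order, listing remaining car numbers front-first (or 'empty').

Step 1 [NS]: N:car2-GO,E:wait,S:car3-GO,W:wait | queues: N=0 E=2 S=1 W=1
Step 2 [NS]: N:empty,E:wait,S:car6-GO,W:wait | queues: N=0 E=2 S=0 W=1
Step 3 [NS]: N:empty,E:wait,S:empty,W:wait | queues: N=0 E=2 S=0 W=1
Step 4 [EW]: N:wait,E:car4-GO,S:wait,W:car1-GO | queues: N=0 E=1 S=0 W=0
Step 5 [EW]: N:wait,E:car5-GO,S:wait,W:empty | queues: N=0 E=0 S=0 W=0

N: empty
E: empty
S: empty
W: empty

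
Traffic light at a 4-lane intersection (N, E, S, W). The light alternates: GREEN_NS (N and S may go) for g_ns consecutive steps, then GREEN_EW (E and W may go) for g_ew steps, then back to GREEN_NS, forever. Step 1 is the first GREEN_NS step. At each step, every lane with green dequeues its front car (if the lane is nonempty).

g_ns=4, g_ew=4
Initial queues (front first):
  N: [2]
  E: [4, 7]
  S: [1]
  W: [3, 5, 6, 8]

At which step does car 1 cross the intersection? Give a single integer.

Step 1 [NS]: N:car2-GO,E:wait,S:car1-GO,W:wait | queues: N=0 E=2 S=0 W=4
Step 2 [NS]: N:empty,E:wait,S:empty,W:wait | queues: N=0 E=2 S=0 W=4
Step 3 [NS]: N:empty,E:wait,S:empty,W:wait | queues: N=0 E=2 S=0 W=4
Step 4 [NS]: N:empty,E:wait,S:empty,W:wait | queues: N=0 E=2 S=0 W=4
Step 5 [EW]: N:wait,E:car4-GO,S:wait,W:car3-GO | queues: N=0 E=1 S=0 W=3
Step 6 [EW]: N:wait,E:car7-GO,S:wait,W:car5-GO | queues: N=0 E=0 S=0 W=2
Step 7 [EW]: N:wait,E:empty,S:wait,W:car6-GO | queues: N=0 E=0 S=0 W=1
Step 8 [EW]: N:wait,E:empty,S:wait,W:car8-GO | queues: N=0 E=0 S=0 W=0
Car 1 crosses at step 1

1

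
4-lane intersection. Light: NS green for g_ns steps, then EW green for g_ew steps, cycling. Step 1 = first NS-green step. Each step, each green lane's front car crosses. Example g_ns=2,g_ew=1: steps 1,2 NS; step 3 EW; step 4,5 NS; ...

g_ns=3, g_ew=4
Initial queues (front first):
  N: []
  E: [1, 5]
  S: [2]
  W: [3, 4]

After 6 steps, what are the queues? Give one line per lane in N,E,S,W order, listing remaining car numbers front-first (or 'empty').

Step 1 [NS]: N:empty,E:wait,S:car2-GO,W:wait | queues: N=0 E=2 S=0 W=2
Step 2 [NS]: N:empty,E:wait,S:empty,W:wait | queues: N=0 E=2 S=0 W=2
Step 3 [NS]: N:empty,E:wait,S:empty,W:wait | queues: N=0 E=2 S=0 W=2
Step 4 [EW]: N:wait,E:car1-GO,S:wait,W:car3-GO | queues: N=0 E=1 S=0 W=1
Step 5 [EW]: N:wait,E:car5-GO,S:wait,W:car4-GO | queues: N=0 E=0 S=0 W=0

N: empty
E: empty
S: empty
W: empty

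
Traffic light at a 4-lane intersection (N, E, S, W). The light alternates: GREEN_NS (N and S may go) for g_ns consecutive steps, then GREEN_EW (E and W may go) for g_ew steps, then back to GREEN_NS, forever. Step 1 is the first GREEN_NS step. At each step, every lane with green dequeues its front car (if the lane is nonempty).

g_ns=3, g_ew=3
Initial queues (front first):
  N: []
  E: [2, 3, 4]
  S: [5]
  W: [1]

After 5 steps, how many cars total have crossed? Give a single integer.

Step 1 [NS]: N:empty,E:wait,S:car5-GO,W:wait | queues: N=0 E=3 S=0 W=1
Step 2 [NS]: N:empty,E:wait,S:empty,W:wait | queues: N=0 E=3 S=0 W=1
Step 3 [NS]: N:empty,E:wait,S:empty,W:wait | queues: N=0 E=3 S=0 W=1
Step 4 [EW]: N:wait,E:car2-GO,S:wait,W:car1-GO | queues: N=0 E=2 S=0 W=0
Step 5 [EW]: N:wait,E:car3-GO,S:wait,W:empty | queues: N=0 E=1 S=0 W=0
Cars crossed by step 5: 4

Answer: 4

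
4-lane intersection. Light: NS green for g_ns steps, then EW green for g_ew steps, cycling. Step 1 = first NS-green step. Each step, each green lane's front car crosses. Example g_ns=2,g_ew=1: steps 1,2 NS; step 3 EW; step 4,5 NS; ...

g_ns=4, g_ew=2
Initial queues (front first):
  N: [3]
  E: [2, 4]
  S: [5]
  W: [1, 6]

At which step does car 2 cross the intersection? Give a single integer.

Step 1 [NS]: N:car3-GO,E:wait,S:car5-GO,W:wait | queues: N=0 E=2 S=0 W=2
Step 2 [NS]: N:empty,E:wait,S:empty,W:wait | queues: N=0 E=2 S=0 W=2
Step 3 [NS]: N:empty,E:wait,S:empty,W:wait | queues: N=0 E=2 S=0 W=2
Step 4 [NS]: N:empty,E:wait,S:empty,W:wait | queues: N=0 E=2 S=0 W=2
Step 5 [EW]: N:wait,E:car2-GO,S:wait,W:car1-GO | queues: N=0 E=1 S=0 W=1
Step 6 [EW]: N:wait,E:car4-GO,S:wait,W:car6-GO | queues: N=0 E=0 S=0 W=0
Car 2 crosses at step 5

5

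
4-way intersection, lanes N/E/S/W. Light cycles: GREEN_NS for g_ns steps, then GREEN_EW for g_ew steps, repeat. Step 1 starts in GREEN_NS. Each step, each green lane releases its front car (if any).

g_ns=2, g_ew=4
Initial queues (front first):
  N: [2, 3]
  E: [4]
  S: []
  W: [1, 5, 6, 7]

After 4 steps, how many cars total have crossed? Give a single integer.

Step 1 [NS]: N:car2-GO,E:wait,S:empty,W:wait | queues: N=1 E=1 S=0 W=4
Step 2 [NS]: N:car3-GO,E:wait,S:empty,W:wait | queues: N=0 E=1 S=0 W=4
Step 3 [EW]: N:wait,E:car4-GO,S:wait,W:car1-GO | queues: N=0 E=0 S=0 W=3
Step 4 [EW]: N:wait,E:empty,S:wait,W:car5-GO | queues: N=0 E=0 S=0 W=2
Cars crossed by step 4: 5

Answer: 5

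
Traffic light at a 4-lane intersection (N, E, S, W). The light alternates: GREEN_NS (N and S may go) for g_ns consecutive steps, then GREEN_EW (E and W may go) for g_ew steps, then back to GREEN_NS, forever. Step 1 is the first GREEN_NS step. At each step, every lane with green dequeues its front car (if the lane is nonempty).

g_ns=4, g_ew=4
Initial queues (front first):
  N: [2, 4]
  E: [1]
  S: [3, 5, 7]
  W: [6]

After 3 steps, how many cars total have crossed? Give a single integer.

Step 1 [NS]: N:car2-GO,E:wait,S:car3-GO,W:wait | queues: N=1 E=1 S=2 W=1
Step 2 [NS]: N:car4-GO,E:wait,S:car5-GO,W:wait | queues: N=0 E=1 S=1 W=1
Step 3 [NS]: N:empty,E:wait,S:car7-GO,W:wait | queues: N=0 E=1 S=0 W=1
Cars crossed by step 3: 5

Answer: 5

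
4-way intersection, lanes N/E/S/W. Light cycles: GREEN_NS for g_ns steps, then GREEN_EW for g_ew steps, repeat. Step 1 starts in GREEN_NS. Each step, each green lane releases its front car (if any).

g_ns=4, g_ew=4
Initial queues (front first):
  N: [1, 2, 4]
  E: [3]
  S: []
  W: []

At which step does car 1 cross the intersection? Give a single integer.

Step 1 [NS]: N:car1-GO,E:wait,S:empty,W:wait | queues: N=2 E=1 S=0 W=0
Step 2 [NS]: N:car2-GO,E:wait,S:empty,W:wait | queues: N=1 E=1 S=0 W=0
Step 3 [NS]: N:car4-GO,E:wait,S:empty,W:wait | queues: N=0 E=1 S=0 W=0
Step 4 [NS]: N:empty,E:wait,S:empty,W:wait | queues: N=0 E=1 S=0 W=0
Step 5 [EW]: N:wait,E:car3-GO,S:wait,W:empty | queues: N=0 E=0 S=0 W=0
Car 1 crosses at step 1

1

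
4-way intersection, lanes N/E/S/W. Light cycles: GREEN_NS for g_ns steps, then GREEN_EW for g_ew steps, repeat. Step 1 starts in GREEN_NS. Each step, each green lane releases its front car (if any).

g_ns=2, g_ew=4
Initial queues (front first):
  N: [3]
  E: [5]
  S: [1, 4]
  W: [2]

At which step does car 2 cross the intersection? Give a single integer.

Step 1 [NS]: N:car3-GO,E:wait,S:car1-GO,W:wait | queues: N=0 E=1 S=1 W=1
Step 2 [NS]: N:empty,E:wait,S:car4-GO,W:wait | queues: N=0 E=1 S=0 W=1
Step 3 [EW]: N:wait,E:car5-GO,S:wait,W:car2-GO | queues: N=0 E=0 S=0 W=0
Car 2 crosses at step 3

3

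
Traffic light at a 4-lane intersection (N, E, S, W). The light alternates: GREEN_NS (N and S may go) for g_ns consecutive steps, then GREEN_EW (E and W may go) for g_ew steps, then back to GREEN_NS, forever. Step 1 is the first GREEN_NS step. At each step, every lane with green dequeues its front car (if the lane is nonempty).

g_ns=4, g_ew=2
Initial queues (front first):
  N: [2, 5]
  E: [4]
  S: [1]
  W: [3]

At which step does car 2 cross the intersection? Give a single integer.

Step 1 [NS]: N:car2-GO,E:wait,S:car1-GO,W:wait | queues: N=1 E=1 S=0 W=1
Step 2 [NS]: N:car5-GO,E:wait,S:empty,W:wait | queues: N=0 E=1 S=0 W=1
Step 3 [NS]: N:empty,E:wait,S:empty,W:wait | queues: N=0 E=1 S=0 W=1
Step 4 [NS]: N:empty,E:wait,S:empty,W:wait | queues: N=0 E=1 S=0 W=1
Step 5 [EW]: N:wait,E:car4-GO,S:wait,W:car3-GO | queues: N=0 E=0 S=0 W=0
Car 2 crosses at step 1

1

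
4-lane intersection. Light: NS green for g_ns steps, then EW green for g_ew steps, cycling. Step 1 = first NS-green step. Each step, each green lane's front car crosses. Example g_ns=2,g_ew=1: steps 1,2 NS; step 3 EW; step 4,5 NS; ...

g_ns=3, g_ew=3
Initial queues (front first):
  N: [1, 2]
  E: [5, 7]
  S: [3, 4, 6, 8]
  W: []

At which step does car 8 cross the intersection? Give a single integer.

Step 1 [NS]: N:car1-GO,E:wait,S:car3-GO,W:wait | queues: N=1 E=2 S=3 W=0
Step 2 [NS]: N:car2-GO,E:wait,S:car4-GO,W:wait | queues: N=0 E=2 S=2 W=0
Step 3 [NS]: N:empty,E:wait,S:car6-GO,W:wait | queues: N=0 E=2 S=1 W=0
Step 4 [EW]: N:wait,E:car5-GO,S:wait,W:empty | queues: N=0 E=1 S=1 W=0
Step 5 [EW]: N:wait,E:car7-GO,S:wait,W:empty | queues: N=0 E=0 S=1 W=0
Step 6 [EW]: N:wait,E:empty,S:wait,W:empty | queues: N=0 E=0 S=1 W=0
Step 7 [NS]: N:empty,E:wait,S:car8-GO,W:wait | queues: N=0 E=0 S=0 W=0
Car 8 crosses at step 7

7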